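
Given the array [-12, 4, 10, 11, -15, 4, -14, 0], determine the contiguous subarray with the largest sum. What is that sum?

Using Kadane's algorithm on [-12, 4, 10, 11, -15, 4, -14, 0]:

Scanning through the array:
Position 1 (value 4): max_ending_here = 4, max_so_far = 4
Position 2 (value 10): max_ending_here = 14, max_so_far = 14
Position 3 (value 11): max_ending_here = 25, max_so_far = 25
Position 4 (value -15): max_ending_here = 10, max_so_far = 25
Position 5 (value 4): max_ending_here = 14, max_so_far = 25
Position 6 (value -14): max_ending_here = 0, max_so_far = 25
Position 7 (value 0): max_ending_here = 0, max_so_far = 25

Maximum subarray: [4, 10, 11]
Maximum sum: 25

The maximum subarray is [4, 10, 11] with sum 25. This subarray runs from index 1 to index 3.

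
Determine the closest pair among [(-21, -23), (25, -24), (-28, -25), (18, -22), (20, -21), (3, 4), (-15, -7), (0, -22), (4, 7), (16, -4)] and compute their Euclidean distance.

Computing all pairwise distances among 10 points:

d((-21, -23), (25, -24)) = 46.0109
d((-21, -23), (-28, -25)) = 7.2801
d((-21, -23), (18, -22)) = 39.0128
d((-21, -23), (20, -21)) = 41.0488
d((-21, -23), (3, 4)) = 36.1248
d((-21, -23), (-15, -7)) = 17.088
d((-21, -23), (0, -22)) = 21.0238
d((-21, -23), (4, 7)) = 39.0512
d((-21, -23), (16, -4)) = 41.5933
d((25, -24), (-28, -25)) = 53.0094
d((25, -24), (18, -22)) = 7.2801
d((25, -24), (20, -21)) = 5.831
d((25, -24), (3, 4)) = 35.609
d((25, -24), (-15, -7)) = 43.4626
d((25, -24), (0, -22)) = 25.0799
d((25, -24), (4, 7)) = 37.4433
d((25, -24), (16, -4)) = 21.9317
d((-28, -25), (18, -22)) = 46.0977
d((-28, -25), (20, -21)) = 48.1664
d((-28, -25), (3, 4)) = 42.45
d((-28, -25), (-15, -7)) = 22.2036
d((-28, -25), (0, -22)) = 28.1603
d((-28, -25), (4, 7)) = 45.2548
d((-28, -25), (16, -4)) = 48.7545
d((18, -22), (20, -21)) = 2.2361 <-- minimum
d((18, -22), (3, 4)) = 30.0167
d((18, -22), (-15, -7)) = 36.2491
d((18, -22), (0, -22)) = 18.0
d((18, -22), (4, 7)) = 32.2025
d((18, -22), (16, -4)) = 18.1108
d((20, -21), (3, 4)) = 30.2324
d((20, -21), (-15, -7)) = 37.6962
d((20, -21), (0, -22)) = 20.025
d((20, -21), (4, 7)) = 32.249
d((20, -21), (16, -4)) = 17.4642
d((3, 4), (-15, -7)) = 21.095
d((3, 4), (0, -22)) = 26.1725
d((3, 4), (4, 7)) = 3.1623
d((3, 4), (16, -4)) = 15.2643
d((-15, -7), (0, -22)) = 21.2132
d((-15, -7), (4, 7)) = 23.6008
d((-15, -7), (16, -4)) = 31.1448
d((0, -22), (4, 7)) = 29.2746
d((0, -22), (16, -4)) = 24.0832
d((4, 7), (16, -4)) = 16.2788

Closest pair: (18, -22) and (20, -21) with distance 2.2361

The closest pair is (18, -22) and (20, -21) with Euclidean distance 2.2361. For 10 points, brute-force pairwise comparison is shown above. For large n, the divide-and-conquer algorithm (sort by x, recurse on halves, check the dividing strip) achieves O(n log n).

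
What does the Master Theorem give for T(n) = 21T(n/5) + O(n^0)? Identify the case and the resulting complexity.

Master Theorem for T(n) = 21T(n/5) + O(n^0):

a = 21, b = 5, c = 0
log_b(a) = log_5(21) = 1.8917

Case 1: c = 0 < log_5(21) = 1.8917
T(n) = O(n^(log_5 21))

For T(n) = 21T(n/5) + O(n^0): log_5(21) = 1.8917. This is Case 1 of the Master Theorem (c < log_b(a), work dominated by leaves), giving O(n^(log_5 21)).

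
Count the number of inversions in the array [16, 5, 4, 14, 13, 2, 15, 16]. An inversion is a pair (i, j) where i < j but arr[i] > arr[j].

Finding inversions in [16, 5, 4, 14, 13, 2, 15, 16]:

(0, 1): arr[0]=16 > arr[1]=5
(0, 2): arr[0]=16 > arr[2]=4
(0, 3): arr[0]=16 > arr[3]=14
(0, 4): arr[0]=16 > arr[4]=13
(0, 5): arr[0]=16 > arr[5]=2
(0, 6): arr[0]=16 > arr[6]=15
(1, 2): arr[1]=5 > arr[2]=4
(1, 5): arr[1]=5 > arr[5]=2
(2, 5): arr[2]=4 > arr[5]=2
(3, 4): arr[3]=14 > arr[4]=13
(3, 5): arr[3]=14 > arr[5]=2
(4, 5): arr[4]=13 > arr[5]=2

Total inversions: 12

The array has 12 inversion(s): (0,1), (0,2), (0,3), (0,4), (0,5), (0,6), (1,2), (1,5), (2,5), (3,4), (3,5), (4,5). Each pair (i,j) satisfies i < j and arr[i] > arr[j].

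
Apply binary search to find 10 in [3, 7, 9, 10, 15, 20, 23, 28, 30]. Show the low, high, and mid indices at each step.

Binary search for 10 in [3, 7, 9, 10, 15, 20, 23, 28, 30]:

lo=0, hi=8, mid=4, arr[mid]=15 -> 15 > 10, search left half
lo=0, hi=3, mid=1, arr[mid]=7 -> 7 < 10, search right half
lo=2, hi=3, mid=2, arr[mid]=9 -> 9 < 10, search right half
lo=3, hi=3, mid=3, arr[mid]=10 -> Found target at index 3!

Binary search finds 10 at index 3 after 4 comparisons. The search repeatedly halves the search space by comparing with the middle element.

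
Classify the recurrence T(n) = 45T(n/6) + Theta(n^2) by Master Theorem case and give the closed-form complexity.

Master Theorem for T(n) = 45T(n/6) + O(n^2):

a = 45, b = 6, c = 2
log_b(a) = log_6(45) = 2.1245

Case 1: c = 2 < log_6(45) = 2.1245
T(n) = O(n^(log_6 45))

For T(n) = 45T(n/6) + O(n^2): log_6(45) = 2.1245. This is Case 1 of the Master Theorem (c < log_b(a), work dominated by leaves), giving O(n^(log_6 45)).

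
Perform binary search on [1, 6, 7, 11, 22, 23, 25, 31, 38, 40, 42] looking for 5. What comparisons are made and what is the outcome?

Binary search for 5 in [1, 6, 7, 11, 22, 23, 25, 31, 38, 40, 42]:

lo=0, hi=10, mid=5, arr[mid]=23 -> 23 > 5, search left half
lo=0, hi=4, mid=2, arr[mid]=7 -> 7 > 5, search left half
lo=0, hi=1, mid=0, arr[mid]=1 -> 1 < 5, search right half
lo=1, hi=1, mid=1, arr[mid]=6 -> 6 > 5, search left half
lo=1 > hi=0, target 5 not found

Binary search determines that 5 is not in the array after 4 comparisons. The search space was exhausted without finding the target.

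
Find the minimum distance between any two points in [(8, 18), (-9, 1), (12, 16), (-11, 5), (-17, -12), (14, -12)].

Computing all pairwise distances among 6 points:

d((8, 18), (-9, 1)) = 24.0416
d((8, 18), (12, 16)) = 4.4721 <-- minimum
d((8, 18), (-11, 5)) = 23.0217
d((8, 18), (-17, -12)) = 39.0512
d((8, 18), (14, -12)) = 30.5941
d((-9, 1), (12, 16)) = 25.807
d((-9, 1), (-11, 5)) = 4.4721 <-- minimum
d((-9, 1), (-17, -12)) = 15.2643
d((-9, 1), (14, -12)) = 26.4197
d((12, 16), (-11, 5)) = 25.4951
d((12, 16), (-17, -12)) = 40.3113
d((12, 16), (14, -12)) = 28.0713
d((-11, 5), (-17, -12)) = 18.0278
d((-11, 5), (14, -12)) = 30.2324
d((-17, -12), (14, -12)) = 31.0

Minimum distance: 4.4721 (tie among 2 pairs: (8, 18) and (12, 16); (-9, 1) and (-11, 5))

The minimum Euclidean distance is 4.4721. There is a tie: 2 pairs achieve this minimum — (8, 18) and (12, 16); (-9, 1) and (-11, 5). Any of these is a valid closest pair. For 6 points, brute-force pairwise comparison is shown above. For large n, the divide-and-conquer algorithm (sort by x, recurse on halves, check the dividing strip) achieves O(n log n).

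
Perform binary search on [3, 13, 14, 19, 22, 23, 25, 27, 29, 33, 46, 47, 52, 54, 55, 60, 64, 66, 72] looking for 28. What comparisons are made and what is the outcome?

Binary search for 28 in [3, 13, 14, 19, 22, 23, 25, 27, 29, 33, 46, 47, 52, 54, 55, 60, 64, 66, 72]:

lo=0, hi=18, mid=9, arr[mid]=33 -> 33 > 28, search left half
lo=0, hi=8, mid=4, arr[mid]=22 -> 22 < 28, search right half
lo=5, hi=8, mid=6, arr[mid]=25 -> 25 < 28, search right half
lo=7, hi=8, mid=7, arr[mid]=27 -> 27 < 28, search right half
lo=8, hi=8, mid=8, arr[mid]=29 -> 29 > 28, search left half
lo=8 > hi=7, target 28 not found

Binary search determines that 28 is not in the array after 5 comparisons. The search space was exhausted without finding the target.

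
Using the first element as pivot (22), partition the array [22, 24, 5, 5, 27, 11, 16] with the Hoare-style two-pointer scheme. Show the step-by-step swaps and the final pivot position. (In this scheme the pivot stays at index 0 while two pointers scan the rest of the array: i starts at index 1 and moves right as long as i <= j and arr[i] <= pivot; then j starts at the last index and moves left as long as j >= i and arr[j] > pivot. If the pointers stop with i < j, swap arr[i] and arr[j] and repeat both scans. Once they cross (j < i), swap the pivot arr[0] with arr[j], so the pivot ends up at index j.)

Hoare-style two-pointer partition with pivot = 22:

Initial array: [22, 24, 5, 5, 27, 11, 16]

Pointers start at i = 1, j = 6.
i stops at index 1 (arr[1]=24 > 22), j stops at index 6 (arr[6]=16 <= 22): swap arr[1] and arr[6], array becomes [22, 16, 5, 5, 27, 11, 24]
i stops at index 4 (arr[4]=27 > 22), j stops at index 5 (arr[5]=11 <= 22): swap arr[4] and arr[5], array becomes [22, 16, 5, 5, 11, 27, 24]
i ends at 5, j ends at 4: the pointers have crossed (j < i), so scanning stops.

Swap pivot arr[0] with arr[4] to place pivot at position 4: [11, 16, 5, 5, 22, 27, 24]
Pivot position: 4

After partitioning with pivot 22, the array becomes [11, 16, 5, 5, 22, 27, 24]. The pivot is placed at index 4. All elements to the left of the pivot are <= 22, and all elements to the right are > 22.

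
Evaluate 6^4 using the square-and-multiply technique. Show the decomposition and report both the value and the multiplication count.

Computing 6^4 by squaring (build up from 6^1; each line after the first costs one multiplication):

6^1 = 6
6^2 = (6^1)^2 = 6^2 = 36
6^4 = (6^2)^2 = 36^2 = 1296

Result: 1296
Multiplications needed: 2 (2 lines after 6^1)

6^4 = 1296. Using exponentiation by squaring, this requires 2 multiplications. The key idea: if the exponent is even, square the half-power; if odd, multiply by the base once.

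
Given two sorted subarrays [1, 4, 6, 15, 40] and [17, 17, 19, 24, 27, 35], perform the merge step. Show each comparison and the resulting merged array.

Merging process:

Compare 1 vs 17: take 1 from left. Merged: [1]
Compare 4 vs 17: take 4 from left. Merged: [1, 4]
Compare 6 vs 17: take 6 from left. Merged: [1, 4, 6]
Compare 15 vs 17: take 15 from left. Merged: [1, 4, 6, 15]
Compare 40 vs 17: take 17 from right. Merged: [1, 4, 6, 15, 17]
Compare 40 vs 17: take 17 from right. Merged: [1, 4, 6, 15, 17, 17]
Compare 40 vs 19: take 19 from right. Merged: [1, 4, 6, 15, 17, 17, 19]
Compare 40 vs 24: take 24 from right. Merged: [1, 4, 6, 15, 17, 17, 19, 24]
Compare 40 vs 27: take 27 from right. Merged: [1, 4, 6, 15, 17, 17, 19, 24, 27]
Compare 40 vs 35: take 35 from right. Merged: [1, 4, 6, 15, 17, 17, 19, 24, 27, 35]
Append remaining from left: [40]. Merged: [1, 4, 6, 15, 17, 17, 19, 24, 27, 35, 40]

Final merged array: [1, 4, 6, 15, 17, 17, 19, 24, 27, 35, 40]
Total comparisons: 10

The merged array is [1, 4, 6, 15, 17, 17, 19, 24, 27, 35, 40], requiring 10 comparisons. The merge step runs in O(n) time where n is the total number of elements.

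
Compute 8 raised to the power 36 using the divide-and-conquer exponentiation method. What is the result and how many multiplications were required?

Computing 8^36 by squaring (build up from 8^1; each line after the first costs one multiplication):

8^1 = 8
8^2 = (8^1)^2 = 8^2 = 64
8^4 = (8^2)^2 = 64^2 = 4096
8^8 = (8^4)^2 = 4096^2 = 16777216
8^9 = 8 * 8^8 = 8 * 16777216 = 134217728
8^18 = (8^9)^2 = 134217728^2 = 18014398509481984
8^36 = (8^18)^2 = 18014398509481984^2 = 324518553658426726783156020576256

Result: 324518553658426726783156020576256
Multiplications needed: 6 (6 lines after 8^1)

8^36 = 324518553658426726783156020576256. Using exponentiation by squaring, this requires 6 multiplications. The key idea: if the exponent is even, square the half-power; if odd, multiply by the base once.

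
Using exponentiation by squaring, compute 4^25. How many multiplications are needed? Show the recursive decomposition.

Computing 4^25 by squaring (build up from 4^1; each line after the first costs one multiplication):

4^1 = 4
4^2 = (4^1)^2 = 4^2 = 16
4^3 = 4 * 4^2 = 4 * 16 = 64
4^6 = (4^3)^2 = 64^2 = 4096
4^12 = (4^6)^2 = 4096^2 = 16777216
4^24 = (4^12)^2 = 16777216^2 = 281474976710656
4^25 = 4 * 4^24 = 4 * 281474976710656 = 1125899906842624

Result: 1125899906842624
Multiplications needed: 6 (6 lines after 4^1)

4^25 = 1125899906842624. Using exponentiation by squaring, this requires 6 multiplications. The key idea: if the exponent is even, square the half-power; if odd, multiply by the base once.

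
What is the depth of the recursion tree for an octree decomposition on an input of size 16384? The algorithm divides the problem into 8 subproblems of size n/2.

For divide and conquer with division factor 2:

Problem sizes at each level:
Level 0: 16384
Level 1: 8192
Level 2: 4096
Level 3: 2048
Level 4: 1024
Level 5: 512
Level 6: 256
Level 7: 128
Level 8: 64
Level 9: 32
Level 10: 16
Level 11: 8
Level 12: 4
Level 13: 2
Level 14: 1

The root is level 0 and the size-1 base case is level 14 (the tree spans levels 0 through 14, i.e. 15 levels counting the root), so the depth is the number of divisions: log_2(16384) = 14

The recursion tree depth is log_2(16384) = 14. At each level, the problem size is divided by 2, so it takes 14 divisions to reduce to a base case of size 1. The algorithm makes 8 recursive calls at each level.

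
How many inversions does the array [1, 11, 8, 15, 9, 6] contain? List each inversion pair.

Finding inversions in [1, 11, 8, 15, 9, 6]:

(1, 2): arr[1]=11 > arr[2]=8
(1, 4): arr[1]=11 > arr[4]=9
(1, 5): arr[1]=11 > arr[5]=6
(2, 5): arr[2]=8 > arr[5]=6
(3, 4): arr[3]=15 > arr[4]=9
(3, 5): arr[3]=15 > arr[5]=6
(4, 5): arr[4]=9 > arr[5]=6

Total inversions: 7

The array has 7 inversion(s): (1,2), (1,4), (1,5), (2,5), (3,4), (3,5), (4,5). Each pair (i,j) satisfies i < j and arr[i] > arr[j].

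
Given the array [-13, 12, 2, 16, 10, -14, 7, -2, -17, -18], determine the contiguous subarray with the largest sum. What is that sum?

Using Kadane's algorithm on [-13, 12, 2, 16, 10, -14, 7, -2, -17, -18]:

Scanning through the array:
Position 1 (value 12): max_ending_here = 12, max_so_far = 12
Position 2 (value 2): max_ending_here = 14, max_so_far = 14
Position 3 (value 16): max_ending_here = 30, max_so_far = 30
Position 4 (value 10): max_ending_here = 40, max_so_far = 40
Position 5 (value -14): max_ending_here = 26, max_so_far = 40
Position 6 (value 7): max_ending_here = 33, max_so_far = 40
Position 7 (value -2): max_ending_here = 31, max_so_far = 40
Position 8 (value -17): max_ending_here = 14, max_so_far = 40
Position 9 (value -18): max_ending_here = -4, max_so_far = 40

Maximum subarray: [12, 2, 16, 10]
Maximum sum: 40

The maximum subarray is [12, 2, 16, 10] with sum 40. This subarray runs from index 1 to index 4.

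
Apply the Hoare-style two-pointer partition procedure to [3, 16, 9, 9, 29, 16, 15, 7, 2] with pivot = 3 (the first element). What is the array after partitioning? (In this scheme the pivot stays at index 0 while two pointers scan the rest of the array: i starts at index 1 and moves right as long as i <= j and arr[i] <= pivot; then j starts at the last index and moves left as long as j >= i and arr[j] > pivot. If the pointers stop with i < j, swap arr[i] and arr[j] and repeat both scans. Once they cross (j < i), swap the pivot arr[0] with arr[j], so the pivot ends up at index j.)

Hoare-style two-pointer partition with pivot = 3:

Initial array: [3, 16, 9, 9, 29, 16, 15, 7, 2]

Pointers start at i = 1, j = 8.
i stops at index 1 (arr[1]=16 > 3), j stops at index 8 (arr[8]=2 <= 3): swap arr[1] and arr[8], array becomes [3, 2, 9, 9, 29, 16, 15, 7, 16]
i ends at 2, j ends at 1: the pointers have crossed (j < i), so scanning stops.

Swap pivot arr[0] with arr[1] to place pivot at position 1: [2, 3, 9, 9, 29, 16, 15, 7, 16]
Pivot position: 1

After partitioning with pivot 3, the array becomes [2, 3, 9, 9, 29, 16, 15, 7, 16]. The pivot is placed at index 1. All elements to the left of the pivot are <= 3, and all elements to the right are > 3.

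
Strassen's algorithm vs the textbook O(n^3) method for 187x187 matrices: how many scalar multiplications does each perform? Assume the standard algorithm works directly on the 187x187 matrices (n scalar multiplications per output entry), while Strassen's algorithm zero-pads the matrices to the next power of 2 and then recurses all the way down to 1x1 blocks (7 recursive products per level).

Matrix multiplication for 187x187 matrices:

Strassen's algorithm requires power-of-2 dimensions. Pad 187x187 to 256x256 (next power of 2).

Standard algorithm: 187^3 = 6539203 multiplications
Strassen's algorithm: 7^(log2(256)) = 7^8 = 5764801 multiplications
Savings: 6539203 - 5764801 = 774402 multiplications

Standard: 6539203 multiplications (187^3). Strassen: 5764801 multiplications (7^8, after padding to 256x256). Strassen reduces 8 recursive multiplications to 7 at each level.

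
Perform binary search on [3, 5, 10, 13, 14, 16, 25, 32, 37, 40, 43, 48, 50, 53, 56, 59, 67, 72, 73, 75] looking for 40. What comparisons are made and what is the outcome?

Binary search for 40 in [3, 5, 10, 13, 14, 16, 25, 32, 37, 40, 43, 48, 50, 53, 56, 59, 67, 72, 73, 75]:

lo=0, hi=19, mid=9, arr[mid]=40 -> Found target at index 9!

Binary search finds 40 at index 9 after 1 comparisons. The search repeatedly halves the search space by comparing with the middle element.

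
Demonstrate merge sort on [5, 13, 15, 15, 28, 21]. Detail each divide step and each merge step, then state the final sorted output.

Merge sort trace:

Split: [5, 13, 15, 15, 28, 21] -> [5, 13, 15] and [15, 28, 21]
  Split: [5, 13, 15] -> [5] and [13, 15]
    Split: [13, 15] -> [13] and [15]
    Merge: [13] + [15] -> [13, 15]
  Merge: [5] + [13, 15] -> [5, 13, 15]
  Split: [15, 28, 21] -> [15] and [28, 21]
    Split: [28, 21] -> [28] and [21]
    Merge: [28] + [21] -> [21, 28]
  Merge: [15] + [21, 28] -> [15, 21, 28]
Merge: [5, 13, 15] + [15, 21, 28] -> [5, 13, 15, 15, 21, 28]

Final sorted array: [5, 13, 15, 15, 21, 28]

The merge sort proceeds by recursively splitting the array and merging sorted halves.
After all merges, the sorted array is [5, 13, 15, 15, 21, 28].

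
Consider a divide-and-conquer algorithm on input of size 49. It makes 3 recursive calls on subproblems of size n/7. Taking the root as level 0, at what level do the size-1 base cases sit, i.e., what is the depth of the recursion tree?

For divide and conquer with division factor 7:

Problem sizes at each level:
Level 0: 49
Level 1: 7
Level 2: 1

The root is level 0 and the size-1 base case is level 2 (the tree spans levels 0 through 2, i.e. 3 levels counting the root), so the depth is the number of divisions: log_7(49) = 2

The recursion tree depth is log_7(49) = 2. At each level, the problem size is divided by 7, so it takes 2 divisions to reduce to a base case of size 1. The algorithm makes 3 recursive calls at each level.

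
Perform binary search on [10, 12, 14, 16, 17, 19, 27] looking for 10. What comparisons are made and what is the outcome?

Binary search for 10 in [10, 12, 14, 16, 17, 19, 27]:

lo=0, hi=6, mid=3, arr[mid]=16 -> 16 > 10, search left half
lo=0, hi=2, mid=1, arr[mid]=12 -> 12 > 10, search left half
lo=0, hi=0, mid=0, arr[mid]=10 -> Found target at index 0!

Binary search finds 10 at index 0 after 3 comparisons. The search repeatedly halves the search space by comparing with the middle element.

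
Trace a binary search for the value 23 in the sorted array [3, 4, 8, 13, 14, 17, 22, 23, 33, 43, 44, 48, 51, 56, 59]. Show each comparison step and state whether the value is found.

Binary search for 23 in [3, 4, 8, 13, 14, 17, 22, 23, 33, 43, 44, 48, 51, 56, 59]:

lo=0, hi=14, mid=7, arr[mid]=23 -> Found target at index 7!

Binary search finds 23 at index 7 after 1 comparisons. The search repeatedly halves the search space by comparing with the middle element.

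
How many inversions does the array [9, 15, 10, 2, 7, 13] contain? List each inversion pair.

Finding inversions in [9, 15, 10, 2, 7, 13]:

(0, 3): arr[0]=9 > arr[3]=2
(0, 4): arr[0]=9 > arr[4]=7
(1, 2): arr[1]=15 > arr[2]=10
(1, 3): arr[1]=15 > arr[3]=2
(1, 4): arr[1]=15 > arr[4]=7
(1, 5): arr[1]=15 > arr[5]=13
(2, 3): arr[2]=10 > arr[3]=2
(2, 4): arr[2]=10 > arr[4]=7

Total inversions: 8

The array has 8 inversion(s): (0,3), (0,4), (1,2), (1,3), (1,4), (1,5), (2,3), (2,4). Each pair (i,j) satisfies i < j and arr[i] > arr[j].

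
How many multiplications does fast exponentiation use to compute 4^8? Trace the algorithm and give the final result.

Computing 4^8 by squaring (build up from 4^1; each line after the first costs one multiplication):

4^1 = 4
4^2 = (4^1)^2 = 4^2 = 16
4^4 = (4^2)^2 = 16^2 = 256
4^8 = (4^4)^2 = 256^2 = 65536

Result: 65536
Multiplications needed: 3 (3 lines after 4^1)

4^8 = 65536. Using exponentiation by squaring, this requires 3 multiplications. The key idea: if the exponent is even, square the half-power; if odd, multiply by the base once.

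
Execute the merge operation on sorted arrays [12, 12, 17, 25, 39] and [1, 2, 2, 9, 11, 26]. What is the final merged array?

Merging process:

Compare 12 vs 1: take 1 from right. Merged: [1]
Compare 12 vs 2: take 2 from right. Merged: [1, 2]
Compare 12 vs 2: take 2 from right. Merged: [1, 2, 2]
Compare 12 vs 9: take 9 from right. Merged: [1, 2, 2, 9]
Compare 12 vs 11: take 11 from right. Merged: [1, 2, 2, 9, 11]
Compare 12 vs 26: take 12 from left. Merged: [1, 2, 2, 9, 11, 12]
Compare 12 vs 26: take 12 from left. Merged: [1, 2, 2, 9, 11, 12, 12]
Compare 17 vs 26: take 17 from left. Merged: [1, 2, 2, 9, 11, 12, 12, 17]
Compare 25 vs 26: take 25 from left. Merged: [1, 2, 2, 9, 11, 12, 12, 17, 25]
Compare 39 vs 26: take 26 from right. Merged: [1, 2, 2, 9, 11, 12, 12, 17, 25, 26]
Append remaining from left: [39]. Merged: [1, 2, 2, 9, 11, 12, 12, 17, 25, 26, 39]

Final merged array: [1, 2, 2, 9, 11, 12, 12, 17, 25, 26, 39]
Total comparisons: 10

The merged array is [1, 2, 2, 9, 11, 12, 12, 17, 25, 26, 39], requiring 10 comparisons. The merge step runs in O(n) time where n is the total number of elements.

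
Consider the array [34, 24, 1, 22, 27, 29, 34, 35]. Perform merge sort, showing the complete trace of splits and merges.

Merge sort trace:

Split: [34, 24, 1, 22, 27, 29, 34, 35] -> [34, 24, 1, 22] and [27, 29, 34, 35]
  Split: [34, 24, 1, 22] -> [34, 24] and [1, 22]
    Split: [34, 24] -> [34] and [24]
    Merge: [34] + [24] -> [24, 34]
    Split: [1, 22] -> [1] and [22]
    Merge: [1] + [22] -> [1, 22]
  Merge: [24, 34] + [1, 22] -> [1, 22, 24, 34]
  Split: [27, 29, 34, 35] -> [27, 29] and [34, 35]
    Split: [27, 29] -> [27] and [29]
    Merge: [27] + [29] -> [27, 29]
    Split: [34, 35] -> [34] and [35]
    Merge: [34] + [35] -> [34, 35]
  Merge: [27, 29] + [34, 35] -> [27, 29, 34, 35]
Merge: [1, 22, 24, 34] + [27, 29, 34, 35] -> [1, 22, 24, 27, 29, 34, 34, 35]

Final sorted array: [1, 22, 24, 27, 29, 34, 34, 35]

The merge sort proceeds by recursively splitting the array and merging sorted halves.
After all merges, the sorted array is [1, 22, 24, 27, 29, 34, 34, 35].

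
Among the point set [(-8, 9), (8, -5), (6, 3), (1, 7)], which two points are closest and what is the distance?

Computing all pairwise distances among 4 points:

d((-8, 9), (8, -5)) = 21.2603
d((-8, 9), (6, 3)) = 15.2315
d((-8, 9), (1, 7)) = 9.2195
d((8, -5), (6, 3)) = 8.2462
d((8, -5), (1, 7)) = 13.8924
d((6, 3), (1, 7)) = 6.4031 <-- minimum

Closest pair: (6, 3) and (1, 7) with distance 6.4031

The closest pair is (6, 3) and (1, 7) with Euclidean distance 6.4031. For 4 points, brute-force pairwise comparison is shown above. For large n, the divide-and-conquer algorithm (sort by x, recurse on halves, check the dividing strip) achieves O(n log n).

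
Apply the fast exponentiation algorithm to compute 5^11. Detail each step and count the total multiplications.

Computing 5^11 by squaring (build up from 5^1; each line after the first costs one multiplication):

5^1 = 5
5^2 = (5^1)^2 = 5^2 = 25
5^4 = (5^2)^2 = 25^2 = 625
5^5 = 5 * 5^4 = 5 * 625 = 3125
5^10 = (5^5)^2 = 3125^2 = 9765625
5^11 = 5 * 5^10 = 5 * 9765625 = 48828125

Result: 48828125
Multiplications needed: 5 (5 lines after 5^1)

5^11 = 48828125. Using exponentiation by squaring, this requires 5 multiplications. The key idea: if the exponent is even, square the half-power; if odd, multiply by the base once.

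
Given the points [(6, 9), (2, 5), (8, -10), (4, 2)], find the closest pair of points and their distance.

Computing all pairwise distances among 4 points:

d((6, 9), (2, 5)) = 5.6569
d((6, 9), (8, -10)) = 19.105
d((6, 9), (4, 2)) = 7.2801
d((2, 5), (8, -10)) = 16.1555
d((2, 5), (4, 2)) = 3.6056 <-- minimum
d((8, -10), (4, 2)) = 12.6491

Closest pair: (2, 5) and (4, 2) with distance 3.6056

The closest pair is (2, 5) and (4, 2) with Euclidean distance 3.6056. For 4 points, brute-force pairwise comparison is shown above. For large n, the divide-and-conquer algorithm (sort by x, recurse on halves, check the dividing strip) achieves O(n log n).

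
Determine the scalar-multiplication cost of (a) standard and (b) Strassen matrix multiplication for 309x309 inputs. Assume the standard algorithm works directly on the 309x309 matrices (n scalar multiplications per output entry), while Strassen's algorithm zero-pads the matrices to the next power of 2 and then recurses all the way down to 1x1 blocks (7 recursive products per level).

Matrix multiplication for 309x309 matrices:

Strassen's algorithm requires power-of-2 dimensions. Pad 309x309 to 512x512 (next power of 2).

Standard algorithm: 309^3 = 29503629 multiplications
Strassen's algorithm: 7^(log2(512)) = 7^9 = 40353607 multiplications
Difference: 29503629 - 40353607 = -10849978 (Strassen uses MORE here due to padding overhead — for small or just-over-power-of-2 n, padding can outweigh the per-level savings)

Standard: 29503629 multiplications (309^3). Strassen: 40353607 multiplications (7^9, after padding to 512x512). Strassen reduces 8 recursive multiplications to 7 at each level.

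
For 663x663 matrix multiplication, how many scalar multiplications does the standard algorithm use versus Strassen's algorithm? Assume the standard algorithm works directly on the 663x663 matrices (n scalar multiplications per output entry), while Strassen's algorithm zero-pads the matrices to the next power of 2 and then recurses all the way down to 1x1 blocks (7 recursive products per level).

Matrix multiplication for 663x663 matrices:

Strassen's algorithm requires power-of-2 dimensions. Pad 663x663 to 1024x1024 (next power of 2).

Standard algorithm: 663^3 = 291434247 multiplications
Strassen's algorithm: 7^(log2(1024)) = 7^10 = 282475249 multiplications
Savings: 291434247 - 282475249 = 8958998 multiplications

Standard: 291434247 multiplications (663^3). Strassen: 282475249 multiplications (7^10, after padding to 1024x1024). Strassen reduces 8 recursive multiplications to 7 at each level.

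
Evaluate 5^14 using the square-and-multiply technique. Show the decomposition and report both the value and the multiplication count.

Computing 5^14 by squaring (build up from 5^1; each line after the first costs one multiplication):

5^1 = 5
5^2 = (5^1)^2 = 5^2 = 25
5^3 = 5 * 5^2 = 5 * 25 = 125
5^6 = (5^3)^2 = 125^2 = 15625
5^7 = 5 * 5^6 = 5 * 15625 = 78125
5^14 = (5^7)^2 = 78125^2 = 6103515625

Result: 6103515625
Multiplications needed: 5 (5 lines after 5^1)

5^14 = 6103515625. Using exponentiation by squaring, this requires 5 multiplications. The key idea: if the exponent is even, square the half-power; if odd, multiply by the base once.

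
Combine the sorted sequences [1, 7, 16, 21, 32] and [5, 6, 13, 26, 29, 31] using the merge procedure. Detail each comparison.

Merging process:

Compare 1 vs 5: take 1 from left. Merged: [1]
Compare 7 vs 5: take 5 from right. Merged: [1, 5]
Compare 7 vs 6: take 6 from right. Merged: [1, 5, 6]
Compare 7 vs 13: take 7 from left. Merged: [1, 5, 6, 7]
Compare 16 vs 13: take 13 from right. Merged: [1, 5, 6, 7, 13]
Compare 16 vs 26: take 16 from left. Merged: [1, 5, 6, 7, 13, 16]
Compare 21 vs 26: take 21 from left. Merged: [1, 5, 6, 7, 13, 16, 21]
Compare 32 vs 26: take 26 from right. Merged: [1, 5, 6, 7, 13, 16, 21, 26]
Compare 32 vs 29: take 29 from right. Merged: [1, 5, 6, 7, 13, 16, 21, 26, 29]
Compare 32 vs 31: take 31 from right. Merged: [1, 5, 6, 7, 13, 16, 21, 26, 29, 31]
Append remaining from left: [32]. Merged: [1, 5, 6, 7, 13, 16, 21, 26, 29, 31, 32]

Final merged array: [1, 5, 6, 7, 13, 16, 21, 26, 29, 31, 32]
Total comparisons: 10

The merged array is [1, 5, 6, 7, 13, 16, 21, 26, 29, 31, 32], requiring 10 comparisons. The merge step runs in O(n) time where n is the total number of elements.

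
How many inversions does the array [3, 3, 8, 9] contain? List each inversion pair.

Finding inversions in [3, 3, 8, 9]:


Total inversions: 0

The array has 0 inversions. It is already sorted.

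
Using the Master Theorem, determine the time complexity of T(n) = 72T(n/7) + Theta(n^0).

Master Theorem for T(n) = 72T(n/7) + O(n^0):

a = 72, b = 7, c = 0
log_b(a) = log_7(72) = 2.1978

Case 1: c = 0 < log_7(72) = 2.1978
T(n) = O(n^(log_7 72))

For T(n) = 72T(n/7) + O(n^0): log_7(72) = 2.1978. This is Case 1 of the Master Theorem (c < log_b(a), work dominated by leaves), giving O(n^(log_7 72)).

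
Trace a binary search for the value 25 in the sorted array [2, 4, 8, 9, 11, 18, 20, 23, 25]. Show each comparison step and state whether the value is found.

Binary search for 25 in [2, 4, 8, 9, 11, 18, 20, 23, 25]:

lo=0, hi=8, mid=4, arr[mid]=11 -> 11 < 25, search right half
lo=5, hi=8, mid=6, arr[mid]=20 -> 20 < 25, search right half
lo=7, hi=8, mid=7, arr[mid]=23 -> 23 < 25, search right half
lo=8, hi=8, mid=8, arr[mid]=25 -> Found target at index 8!

Binary search finds 25 at index 8 after 4 comparisons. The search repeatedly halves the search space by comparing with the middle element.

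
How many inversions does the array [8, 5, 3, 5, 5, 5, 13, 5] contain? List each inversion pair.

Finding inversions in [8, 5, 3, 5, 5, 5, 13, 5]:

(0, 1): arr[0]=8 > arr[1]=5
(0, 2): arr[0]=8 > arr[2]=3
(0, 3): arr[0]=8 > arr[3]=5
(0, 4): arr[0]=8 > arr[4]=5
(0, 5): arr[0]=8 > arr[5]=5
(0, 7): arr[0]=8 > arr[7]=5
(1, 2): arr[1]=5 > arr[2]=3
(6, 7): arr[6]=13 > arr[7]=5

Total inversions: 8

The array has 8 inversion(s): (0,1), (0,2), (0,3), (0,4), (0,5), (0,7), (1,2), (6,7). Each pair (i,j) satisfies i < j and arr[i] > arr[j].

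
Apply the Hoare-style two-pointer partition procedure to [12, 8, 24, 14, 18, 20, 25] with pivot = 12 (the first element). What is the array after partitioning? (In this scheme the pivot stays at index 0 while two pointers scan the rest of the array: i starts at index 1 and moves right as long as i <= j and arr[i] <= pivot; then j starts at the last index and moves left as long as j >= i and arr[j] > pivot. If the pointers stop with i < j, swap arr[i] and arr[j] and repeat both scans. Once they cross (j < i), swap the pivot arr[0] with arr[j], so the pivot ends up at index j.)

Hoare-style two-pointer partition with pivot = 12:

Initial array: [12, 8, 24, 14, 18, 20, 25]

Pointers start at i = 1, j = 6.
i ends at 2, j ends at 1: the pointers have crossed (j < i), so scanning stops.

Swap pivot arr[0] with arr[1] to place pivot at position 1: [8, 12, 24, 14, 18, 20, 25]
Pivot position: 1

After partitioning with pivot 12, the array becomes [8, 12, 24, 14, 18, 20, 25]. The pivot is placed at index 1. All elements to the left of the pivot are <= 12, and all elements to the right are > 12.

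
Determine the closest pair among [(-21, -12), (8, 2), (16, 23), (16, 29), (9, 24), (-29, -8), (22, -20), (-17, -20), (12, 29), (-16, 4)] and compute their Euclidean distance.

Computing all pairwise distances among 10 points:

d((-21, -12), (8, 2)) = 32.2025
d((-21, -12), (16, 23)) = 50.9313
d((-21, -12), (16, 29)) = 55.2268
d((-21, -12), (9, 24)) = 46.8615
d((-21, -12), (-29, -8)) = 8.9443
d((-21, -12), (22, -20)) = 43.7379
d((-21, -12), (-17, -20)) = 8.9443
d((-21, -12), (12, 29)) = 52.6308
d((-21, -12), (-16, 4)) = 16.7631
d((8, 2), (16, 23)) = 22.4722
d((8, 2), (16, 29)) = 28.1603
d((8, 2), (9, 24)) = 22.0227
d((8, 2), (-29, -8)) = 38.3275
d((8, 2), (22, -20)) = 26.0768
d((8, 2), (-17, -20)) = 33.3017
d((8, 2), (12, 29)) = 27.2947
d((8, 2), (-16, 4)) = 24.0832
d((16, 23), (16, 29)) = 6.0
d((16, 23), (9, 24)) = 7.0711
d((16, 23), (-29, -8)) = 54.6443
d((16, 23), (22, -20)) = 43.4166
d((16, 23), (-17, -20)) = 54.2033
d((16, 23), (12, 29)) = 7.2111
d((16, 23), (-16, 4)) = 37.2156
d((16, 29), (9, 24)) = 8.6023
d((16, 29), (-29, -8)) = 58.258
d((16, 29), (22, -20)) = 49.366
d((16, 29), (-17, -20)) = 59.0762
d((16, 29), (12, 29)) = 4.0 <-- minimum
d((16, 29), (-16, 4)) = 40.6079
d((9, 24), (-29, -8)) = 49.679
d((9, 24), (22, -20)) = 45.8803
d((9, 24), (-17, -20)) = 51.1077
d((9, 24), (12, 29)) = 5.831
d((9, 24), (-16, 4)) = 32.0156
d((-29, -8), (22, -20)) = 52.3927
d((-29, -8), (-17, -20)) = 16.9706
d((-29, -8), (12, 29)) = 55.2268
d((-29, -8), (-16, 4)) = 17.6918
d((22, -20), (-17, -20)) = 39.0
d((22, -20), (12, 29)) = 50.01
d((22, -20), (-16, 4)) = 44.9444
d((-17, -20), (12, 29)) = 56.9386
d((-17, -20), (-16, 4)) = 24.0208
d((12, 29), (-16, 4)) = 37.5366

Closest pair: (16, 29) and (12, 29) with distance 4.0

The closest pair is (16, 29) and (12, 29) with Euclidean distance 4.0. For 10 points, brute-force pairwise comparison is shown above. For large n, the divide-and-conquer algorithm (sort by x, recurse on halves, check the dividing strip) achieves O(n log n).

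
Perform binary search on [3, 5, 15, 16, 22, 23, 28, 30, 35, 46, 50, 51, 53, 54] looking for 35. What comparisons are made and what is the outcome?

Binary search for 35 in [3, 5, 15, 16, 22, 23, 28, 30, 35, 46, 50, 51, 53, 54]:

lo=0, hi=13, mid=6, arr[mid]=28 -> 28 < 35, search right half
lo=7, hi=13, mid=10, arr[mid]=50 -> 50 > 35, search left half
lo=7, hi=9, mid=8, arr[mid]=35 -> Found target at index 8!

Binary search finds 35 at index 8 after 3 comparisons. The search repeatedly halves the search space by comparing with the middle element.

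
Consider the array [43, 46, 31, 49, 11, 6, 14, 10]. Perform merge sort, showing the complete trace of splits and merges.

Merge sort trace:

Split: [43, 46, 31, 49, 11, 6, 14, 10] -> [43, 46, 31, 49] and [11, 6, 14, 10]
  Split: [43, 46, 31, 49] -> [43, 46] and [31, 49]
    Split: [43, 46] -> [43] and [46]
    Merge: [43] + [46] -> [43, 46]
    Split: [31, 49] -> [31] and [49]
    Merge: [31] + [49] -> [31, 49]
  Merge: [43, 46] + [31, 49] -> [31, 43, 46, 49]
  Split: [11, 6, 14, 10] -> [11, 6] and [14, 10]
    Split: [11, 6] -> [11] and [6]
    Merge: [11] + [6] -> [6, 11]
    Split: [14, 10] -> [14] and [10]
    Merge: [14] + [10] -> [10, 14]
  Merge: [6, 11] + [10, 14] -> [6, 10, 11, 14]
Merge: [31, 43, 46, 49] + [6, 10, 11, 14] -> [6, 10, 11, 14, 31, 43, 46, 49]

Final sorted array: [6, 10, 11, 14, 31, 43, 46, 49]

The merge sort proceeds by recursively splitting the array and merging sorted halves.
After all merges, the sorted array is [6, 10, 11, 14, 31, 43, 46, 49].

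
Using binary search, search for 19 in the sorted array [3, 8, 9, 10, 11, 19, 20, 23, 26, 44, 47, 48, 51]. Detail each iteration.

Binary search for 19 in [3, 8, 9, 10, 11, 19, 20, 23, 26, 44, 47, 48, 51]:

lo=0, hi=12, mid=6, arr[mid]=20 -> 20 > 19, search left half
lo=0, hi=5, mid=2, arr[mid]=9 -> 9 < 19, search right half
lo=3, hi=5, mid=4, arr[mid]=11 -> 11 < 19, search right half
lo=5, hi=5, mid=5, arr[mid]=19 -> Found target at index 5!

Binary search finds 19 at index 5 after 4 comparisons. The search repeatedly halves the search space by comparing with the middle element.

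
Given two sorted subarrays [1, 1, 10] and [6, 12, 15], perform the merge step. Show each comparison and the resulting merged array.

Merging process:

Compare 1 vs 6: take 1 from left. Merged: [1]
Compare 1 vs 6: take 1 from left. Merged: [1, 1]
Compare 10 vs 6: take 6 from right. Merged: [1, 1, 6]
Compare 10 vs 12: take 10 from left. Merged: [1, 1, 6, 10]
Append remaining from right: [12, 15]. Merged: [1, 1, 6, 10, 12, 15]

Final merged array: [1, 1, 6, 10, 12, 15]
Total comparisons: 4

The merged array is [1, 1, 6, 10, 12, 15], requiring 4 comparisons. The merge step runs in O(n) time where n is the total number of elements.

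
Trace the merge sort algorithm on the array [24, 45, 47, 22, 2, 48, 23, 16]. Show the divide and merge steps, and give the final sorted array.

Merge sort trace:

Split: [24, 45, 47, 22, 2, 48, 23, 16] -> [24, 45, 47, 22] and [2, 48, 23, 16]
  Split: [24, 45, 47, 22] -> [24, 45] and [47, 22]
    Split: [24, 45] -> [24] and [45]
    Merge: [24] + [45] -> [24, 45]
    Split: [47, 22] -> [47] and [22]
    Merge: [47] + [22] -> [22, 47]
  Merge: [24, 45] + [22, 47] -> [22, 24, 45, 47]
  Split: [2, 48, 23, 16] -> [2, 48] and [23, 16]
    Split: [2, 48] -> [2] and [48]
    Merge: [2] + [48] -> [2, 48]
    Split: [23, 16] -> [23] and [16]
    Merge: [23] + [16] -> [16, 23]
  Merge: [2, 48] + [16, 23] -> [2, 16, 23, 48]
Merge: [22, 24, 45, 47] + [2, 16, 23, 48] -> [2, 16, 22, 23, 24, 45, 47, 48]

Final sorted array: [2, 16, 22, 23, 24, 45, 47, 48]

The merge sort proceeds by recursively splitting the array and merging sorted halves.
After all merges, the sorted array is [2, 16, 22, 23, 24, 45, 47, 48].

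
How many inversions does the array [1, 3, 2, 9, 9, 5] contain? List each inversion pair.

Finding inversions in [1, 3, 2, 9, 9, 5]:

(1, 2): arr[1]=3 > arr[2]=2
(3, 5): arr[3]=9 > arr[5]=5
(4, 5): arr[4]=9 > arr[5]=5

Total inversions: 3

The array has 3 inversion(s): (1,2), (3,5), (4,5). Each pair (i,j) satisfies i < j and arr[i] > arr[j].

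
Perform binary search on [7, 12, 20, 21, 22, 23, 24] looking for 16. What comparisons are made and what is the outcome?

Binary search for 16 in [7, 12, 20, 21, 22, 23, 24]:

lo=0, hi=6, mid=3, arr[mid]=21 -> 21 > 16, search left half
lo=0, hi=2, mid=1, arr[mid]=12 -> 12 < 16, search right half
lo=2, hi=2, mid=2, arr[mid]=20 -> 20 > 16, search left half
lo=2 > hi=1, target 16 not found

Binary search determines that 16 is not in the array after 3 comparisons. The search space was exhausted without finding the target.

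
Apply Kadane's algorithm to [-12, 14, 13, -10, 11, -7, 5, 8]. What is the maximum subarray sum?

Using Kadane's algorithm on [-12, 14, 13, -10, 11, -7, 5, 8]:

Scanning through the array:
Position 1 (value 14): max_ending_here = 14, max_so_far = 14
Position 2 (value 13): max_ending_here = 27, max_so_far = 27
Position 3 (value -10): max_ending_here = 17, max_so_far = 27
Position 4 (value 11): max_ending_here = 28, max_so_far = 28
Position 5 (value -7): max_ending_here = 21, max_so_far = 28
Position 6 (value 5): max_ending_here = 26, max_so_far = 28
Position 7 (value 8): max_ending_here = 34, max_so_far = 34

Maximum subarray: [14, 13, -10, 11, -7, 5, 8]
Maximum sum: 34

The maximum subarray is [14, 13, -10, 11, -7, 5, 8] with sum 34. This subarray runs from index 1 to index 7.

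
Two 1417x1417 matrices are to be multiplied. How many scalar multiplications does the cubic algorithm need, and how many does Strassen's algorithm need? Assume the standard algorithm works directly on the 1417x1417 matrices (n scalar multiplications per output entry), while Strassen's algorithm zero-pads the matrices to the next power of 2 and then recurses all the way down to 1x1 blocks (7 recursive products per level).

Matrix multiplication for 1417x1417 matrices:

Strassen's algorithm requires power-of-2 dimensions. Pad 1417x1417 to 2048x2048 (next power of 2).

Standard algorithm: 1417^3 = 2845178713 multiplications
Strassen's algorithm: 7^(log2(2048)) = 7^11 = 1977326743 multiplications
Savings: 2845178713 - 1977326743 = 867851970 multiplications

Standard: 2845178713 multiplications (1417^3). Strassen: 1977326743 multiplications (7^11, after padding to 2048x2048). Strassen reduces 8 recursive multiplications to 7 at each level.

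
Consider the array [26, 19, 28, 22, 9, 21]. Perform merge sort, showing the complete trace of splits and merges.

Merge sort trace:

Split: [26, 19, 28, 22, 9, 21] -> [26, 19, 28] and [22, 9, 21]
  Split: [26, 19, 28] -> [26] and [19, 28]
    Split: [19, 28] -> [19] and [28]
    Merge: [19] + [28] -> [19, 28]
  Merge: [26] + [19, 28] -> [19, 26, 28]
  Split: [22, 9, 21] -> [22] and [9, 21]
    Split: [9, 21] -> [9] and [21]
    Merge: [9] + [21] -> [9, 21]
  Merge: [22] + [9, 21] -> [9, 21, 22]
Merge: [19, 26, 28] + [9, 21, 22] -> [9, 19, 21, 22, 26, 28]

Final sorted array: [9, 19, 21, 22, 26, 28]

The merge sort proceeds by recursively splitting the array and merging sorted halves.
After all merges, the sorted array is [9, 19, 21, 22, 26, 28].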